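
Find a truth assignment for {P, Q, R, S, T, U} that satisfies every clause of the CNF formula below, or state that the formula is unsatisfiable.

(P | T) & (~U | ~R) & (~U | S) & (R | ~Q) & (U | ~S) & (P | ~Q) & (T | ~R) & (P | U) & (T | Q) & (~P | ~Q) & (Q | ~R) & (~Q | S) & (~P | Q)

P ↦ 0; Q ↦ 0; R ↦ 0; S ↦ 1; T ↦ 1; U ↦ 1

Suppose P = 0.
From the singleton clause (T), T = 1.
From the singleton clause (~Q), Q = 0.
From the singleton clause (U), U = 1.
From the singleton clause (~R), R = 0.
From the singleton clause (S), S = 1.
This assignment satisfies each clause.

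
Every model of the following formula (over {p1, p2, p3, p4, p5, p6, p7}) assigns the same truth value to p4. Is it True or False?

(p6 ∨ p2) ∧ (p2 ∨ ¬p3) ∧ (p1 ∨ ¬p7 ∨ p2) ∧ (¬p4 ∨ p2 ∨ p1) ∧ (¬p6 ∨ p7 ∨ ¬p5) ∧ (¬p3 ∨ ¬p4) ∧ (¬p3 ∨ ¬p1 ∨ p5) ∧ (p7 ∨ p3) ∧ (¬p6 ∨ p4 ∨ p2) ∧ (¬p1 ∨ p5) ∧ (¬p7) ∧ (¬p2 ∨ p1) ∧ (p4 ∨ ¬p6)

False

Suppose p4 = True.
The clause (¬p3) is unit, so p3 = False.
The clause (p7) is unit, so p7 = True.
That conflicts with the unit clause (¬p7).
So every satisfying assignment has p4 = False.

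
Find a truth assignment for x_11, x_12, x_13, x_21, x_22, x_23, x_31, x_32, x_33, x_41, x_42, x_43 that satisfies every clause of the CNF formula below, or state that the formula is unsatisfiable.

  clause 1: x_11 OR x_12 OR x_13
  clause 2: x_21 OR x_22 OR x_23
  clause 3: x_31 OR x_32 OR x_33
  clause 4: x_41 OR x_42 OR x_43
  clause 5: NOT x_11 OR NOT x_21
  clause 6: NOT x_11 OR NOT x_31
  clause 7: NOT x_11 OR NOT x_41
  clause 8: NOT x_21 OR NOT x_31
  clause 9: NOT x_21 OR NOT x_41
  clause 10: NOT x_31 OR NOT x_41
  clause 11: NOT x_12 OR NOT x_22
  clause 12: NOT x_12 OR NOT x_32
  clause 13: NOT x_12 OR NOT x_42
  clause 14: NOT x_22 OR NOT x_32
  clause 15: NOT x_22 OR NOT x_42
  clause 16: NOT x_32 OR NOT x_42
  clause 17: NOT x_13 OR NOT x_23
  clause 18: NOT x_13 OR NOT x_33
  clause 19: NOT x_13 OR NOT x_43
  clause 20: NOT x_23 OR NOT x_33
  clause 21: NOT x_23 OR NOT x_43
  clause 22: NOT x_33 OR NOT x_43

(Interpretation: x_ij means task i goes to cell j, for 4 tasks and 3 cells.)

Suppose x_11 = false.
Suppose x_12 = true.
From the singleton clause (NOT x_22), x_22 = false.
From the singleton clause (NOT x_32), x_32 = false.
From the singleton clause (NOT x_42), x_42 = false.
Suppose x_21 = true.
From the singleton clause (NOT x_31), x_31 = false.
From the singleton clause (x_33), x_33 = true.
From the singleton clause (NOT x_41), x_41 = false.
From the singleton clause (x_43), x_43 = true.
But (NOT x_43) is also a unit clause — contradiction.
Undo x_21 and try x_21 = false.
From the singleton clause (x_23), x_23 = true.
From the singleton clause (NOT x_13), x_13 = false.
From the singleton clause (NOT x_33), x_33 = false.
From the singleton clause (x_31), x_31 = true.
From the singleton clause (NOT x_41), x_41 = false.
From the singleton clause (x_43), x_43 = true.
But (NOT x_43) is also a unit clause — contradiction.
Either choice for x_21 ends in contradiction.
Undo x_12 and try x_12 = false.
From the singleton clause (x_13), x_13 = true.
From the singleton clause (NOT x_23), x_23 = false.
From the singleton clause (NOT x_33), x_33 = false.
From the singleton clause (NOT x_43), x_43 = false.
Suppose x_21 = true.
From the singleton clause (NOT x_31), x_31 = false.
From the singleton clause (x_32), x_32 = true.
From the singleton clause (NOT x_41), x_41 = false.
From the singleton clause (x_42), x_42 = true.
But (NOT x_42) is also a unit clause — contradiction.
Undo x_21 and try x_21 = false.
From the singleton clause (x_22), x_22 = true.
From the singleton clause (NOT x_32), x_32 = false.
From the singleton clause (x_31), x_31 = true.
From the singleton clause (NOT x_41), x_41 = false.
From the singleton clause (x_42), x_42 = true.
But (NOT x_42) is also a unit clause — contradiction.
Either choice for x_21 ends in contradiction.
Either choice for x_12 ends in contradiction.
Undo x_11 and try x_11 = true.
From the singleton clause (NOT x_21), x_21 = false.
From the singleton clause (NOT x_31), x_31 = false.
From the singleton clause (NOT x_41), x_41 = false.
Suppose x_22 = true.
From the singleton clause (NOT x_12), x_12 = false.
From the singleton clause (NOT x_32), x_32 = false.
From the singleton clause (x_33), x_33 = true.
From the singleton clause (NOT x_42), x_42 = false.
From the singleton clause (x_43), x_43 = true.
But (NOT x_43) is also a unit clause — contradiction.
Undo x_22 and try x_22 = false.
From the singleton clause (x_23), x_23 = true.
From the singleton clause (NOT x_13), x_13 = false.
From the singleton clause (NOT x_33), x_33 = false.
From the singleton clause (x_32), x_32 = true.
From the singleton clause (NOT x_12), x_12 = false.
From the singleton clause (NOT x_42), x_42 = false.
From the singleton clause (x_43), x_43 = true.
But (NOT x_43) is also a unit clause — contradiction.
Either choice for x_22 ends in contradiction.
Either choice for x_11 ends in contradiction.

UNSATISFIABLE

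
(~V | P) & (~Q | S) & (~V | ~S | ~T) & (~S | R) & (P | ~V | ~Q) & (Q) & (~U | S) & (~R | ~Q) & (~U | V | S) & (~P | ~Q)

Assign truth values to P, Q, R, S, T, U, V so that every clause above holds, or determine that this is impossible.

UNSATISFIABLE

The clause (Q) is unit, so Q = 1.
The clause (S) is unit, so S = 1.
The clause (R) is unit, so R = 1.
But (~R) is also a unit clause — contradiction.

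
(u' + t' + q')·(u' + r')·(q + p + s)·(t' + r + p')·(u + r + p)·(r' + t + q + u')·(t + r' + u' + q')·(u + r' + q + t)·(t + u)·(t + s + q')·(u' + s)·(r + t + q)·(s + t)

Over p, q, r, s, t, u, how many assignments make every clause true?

10

There are 2^6 = 64 truth assignments over (p, q, r, s, t, u).
Split on q. With q = 1, the clauses containing q are satisfied and q' drops from the rest; 6 of the 2^5 = 32 assignments to the other variables satisfy what remains.
With q = 0, by the same count on the reduced clause set, 4 assignments work.
Total: 6 + 4 = 10.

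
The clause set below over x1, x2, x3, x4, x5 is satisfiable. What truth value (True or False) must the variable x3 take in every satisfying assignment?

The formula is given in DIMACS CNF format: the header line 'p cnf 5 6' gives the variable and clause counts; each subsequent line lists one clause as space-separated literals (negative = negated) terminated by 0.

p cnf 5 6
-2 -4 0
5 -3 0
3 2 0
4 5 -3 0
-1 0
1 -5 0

False

Suppose x3 = True.
From the singleton clause (x5), x5 = True.
From the singleton clause (¬x1), x1 = False.
But (x1) is also a unit clause — contradiction.
So every satisfying assignment has x3 = False.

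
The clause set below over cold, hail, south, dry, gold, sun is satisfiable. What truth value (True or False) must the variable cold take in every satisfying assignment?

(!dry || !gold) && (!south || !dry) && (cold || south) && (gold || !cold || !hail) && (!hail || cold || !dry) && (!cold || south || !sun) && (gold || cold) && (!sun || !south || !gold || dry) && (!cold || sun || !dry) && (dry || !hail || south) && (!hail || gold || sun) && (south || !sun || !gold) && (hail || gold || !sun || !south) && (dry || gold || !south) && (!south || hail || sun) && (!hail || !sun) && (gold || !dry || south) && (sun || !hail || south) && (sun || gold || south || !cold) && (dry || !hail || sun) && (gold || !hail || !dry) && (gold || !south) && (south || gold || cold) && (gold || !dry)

Suppose cold = false.
The clause (south) is unit, so south = true.
The clause (!dry) is unit, so dry = false.
The clause (gold) is unit, so gold = true.
The clause (!sun) is unit, so sun = false.
The clause (hail) is unit, so hail = true.
That conflicts with the unit clause (!hail).
So every satisfying assignment has cold = True.

True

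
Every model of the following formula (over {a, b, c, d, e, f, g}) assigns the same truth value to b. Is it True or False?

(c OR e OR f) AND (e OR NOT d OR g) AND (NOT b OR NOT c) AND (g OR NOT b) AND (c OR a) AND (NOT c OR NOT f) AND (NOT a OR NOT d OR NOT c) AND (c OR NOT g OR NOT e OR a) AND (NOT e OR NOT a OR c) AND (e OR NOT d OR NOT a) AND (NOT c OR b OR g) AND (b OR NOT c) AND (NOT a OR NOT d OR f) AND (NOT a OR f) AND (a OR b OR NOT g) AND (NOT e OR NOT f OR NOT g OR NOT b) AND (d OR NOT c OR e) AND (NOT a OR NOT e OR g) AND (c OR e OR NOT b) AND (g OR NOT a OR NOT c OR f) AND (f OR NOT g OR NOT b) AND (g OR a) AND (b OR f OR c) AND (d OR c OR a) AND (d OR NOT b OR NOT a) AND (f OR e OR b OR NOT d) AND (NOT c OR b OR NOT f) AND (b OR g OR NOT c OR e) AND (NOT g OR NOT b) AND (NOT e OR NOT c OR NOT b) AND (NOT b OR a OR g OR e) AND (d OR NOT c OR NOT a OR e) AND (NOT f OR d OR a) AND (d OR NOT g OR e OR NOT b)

Suppose b = true.
(NOT c) alone gives c = false.
(g) alone gives g = true.
Now (NOT g) is unsatisfied and unit — conflict.
So every satisfying assignment has b = False.

False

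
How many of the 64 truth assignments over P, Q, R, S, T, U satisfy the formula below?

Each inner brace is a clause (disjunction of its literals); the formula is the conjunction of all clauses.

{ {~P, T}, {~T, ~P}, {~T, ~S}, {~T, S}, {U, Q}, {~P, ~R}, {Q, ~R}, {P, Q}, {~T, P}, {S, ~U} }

6

There are 2^6 = 64 truth assignments over (P, Q, R, S, T, U).
Split on P. With P = 1, the clauses containing P are satisfied and ~P drops from the rest; 0 of the 2^5 = 32 assignments to the other variables satisfy what remains.
With P = 0, by the same count on the reduced clause set, 6 assignments work.
Total: 0 + 6 = 6.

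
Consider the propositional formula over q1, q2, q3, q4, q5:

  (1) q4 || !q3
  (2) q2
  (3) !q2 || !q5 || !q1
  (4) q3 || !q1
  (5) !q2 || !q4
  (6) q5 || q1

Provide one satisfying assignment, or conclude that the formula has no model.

From the singleton clause (q2), q2 = true.
From the singleton clause (!q4), q4 = false.
From the singleton clause (!q3), q3 = false.
From the singleton clause (!q1), q1 = false.
From the singleton clause (q5), q5 = true.
This assignment satisfies each clause.

q1=false; q2=true; q3=false; q4=false; q5=true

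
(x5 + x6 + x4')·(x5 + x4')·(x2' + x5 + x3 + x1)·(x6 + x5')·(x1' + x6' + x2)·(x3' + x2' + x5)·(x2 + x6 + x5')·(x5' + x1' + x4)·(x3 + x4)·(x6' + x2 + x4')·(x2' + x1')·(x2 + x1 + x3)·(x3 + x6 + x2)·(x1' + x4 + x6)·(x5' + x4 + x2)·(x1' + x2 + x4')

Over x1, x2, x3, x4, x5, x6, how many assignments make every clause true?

There are 2^6 = 64 truth assignments over (x1, x2, x3, x4, x5, x6).
Split on x2. With x2 = 1, the clauses containing x2 are satisfied and x2' drops from the rest; 3 of the 2^5 = 32 assignments to the other variables satisfy what remains.
With x2 = 0, by the same count on the reduced clause set, 2 assignments work.
(One model: x1=F, x2=F, x3=T, x4=F, x5=F, x6=F.)
Total: 3 + 2 = 5.

5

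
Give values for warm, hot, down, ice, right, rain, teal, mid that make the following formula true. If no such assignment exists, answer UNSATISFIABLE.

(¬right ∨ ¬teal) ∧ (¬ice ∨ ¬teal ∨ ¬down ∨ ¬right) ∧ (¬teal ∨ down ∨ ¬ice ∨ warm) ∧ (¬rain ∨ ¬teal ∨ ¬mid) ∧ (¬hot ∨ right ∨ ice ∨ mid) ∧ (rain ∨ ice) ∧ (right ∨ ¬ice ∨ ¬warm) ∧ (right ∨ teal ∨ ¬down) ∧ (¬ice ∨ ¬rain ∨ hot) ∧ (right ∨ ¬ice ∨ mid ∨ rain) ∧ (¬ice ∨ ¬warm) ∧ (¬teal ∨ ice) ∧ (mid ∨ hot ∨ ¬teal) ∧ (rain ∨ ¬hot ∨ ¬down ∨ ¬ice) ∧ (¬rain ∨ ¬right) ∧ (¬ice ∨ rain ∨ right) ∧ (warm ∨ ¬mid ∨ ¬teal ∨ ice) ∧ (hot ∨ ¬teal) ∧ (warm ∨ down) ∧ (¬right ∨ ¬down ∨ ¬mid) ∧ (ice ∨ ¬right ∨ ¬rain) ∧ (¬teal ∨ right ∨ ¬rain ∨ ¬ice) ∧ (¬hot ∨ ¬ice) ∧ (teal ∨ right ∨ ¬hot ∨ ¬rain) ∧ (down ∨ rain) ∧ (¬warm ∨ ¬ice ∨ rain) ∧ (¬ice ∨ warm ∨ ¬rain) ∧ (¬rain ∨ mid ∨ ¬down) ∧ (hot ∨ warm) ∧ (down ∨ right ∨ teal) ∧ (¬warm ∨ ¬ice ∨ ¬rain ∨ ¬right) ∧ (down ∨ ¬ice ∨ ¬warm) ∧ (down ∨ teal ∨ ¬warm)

Try right = False.
Try rain = True.
Try teal = False.
(¬down) alone gives down = False.
But (down) is also a unit clause — contradiction.
Undo teal and try teal = True.
(¬mid) alone gives mid = False.
(ice) alone gives ice = True.
But (¬ice) is also a unit clause — contradiction.
Neither teal = True nor teal = False works.
Undo rain and try rain = False.
(ice) alone gives ice = True.
But (¬ice) is also a unit clause — contradiction.
Neither rain = True nor rain = False works.
Undo right and try right = True.
(¬teal) alone gives teal = False.
(¬rain) alone gives rain = False.
(ice) alone gives ice = True.
(¬warm) alone gives warm = False.
(down) alone gives down = True.
(¬hot) alone gives hot = False.
But (hot) is also a unit clause — contradiction.
Neither right = True nor right = False works.

UNSATISFIABLE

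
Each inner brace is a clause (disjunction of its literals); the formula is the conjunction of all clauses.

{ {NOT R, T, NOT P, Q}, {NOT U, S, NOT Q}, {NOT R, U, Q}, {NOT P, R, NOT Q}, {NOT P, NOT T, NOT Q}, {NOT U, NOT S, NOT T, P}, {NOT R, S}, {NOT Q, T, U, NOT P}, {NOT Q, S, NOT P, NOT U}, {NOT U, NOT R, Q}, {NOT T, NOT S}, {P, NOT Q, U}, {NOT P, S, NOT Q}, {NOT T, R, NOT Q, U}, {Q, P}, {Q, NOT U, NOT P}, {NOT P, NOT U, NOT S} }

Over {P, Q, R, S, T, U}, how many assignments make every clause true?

5

There are 2^6 = 64 truth assignments over (P, Q, R, S, T, U).
Split on T. With T = true, the clauses containing T are satisfied and NOT T drops from the rest; 1 of the 2^5 = 32 assignments to the other variables satisfy what remains.
With T = false, by the same count on the reduced clause set, 4 assignments work.
(One model: P=F, Q=T, R=F, S=T, T=F, U=T.)
Total: 1 + 4 = 5.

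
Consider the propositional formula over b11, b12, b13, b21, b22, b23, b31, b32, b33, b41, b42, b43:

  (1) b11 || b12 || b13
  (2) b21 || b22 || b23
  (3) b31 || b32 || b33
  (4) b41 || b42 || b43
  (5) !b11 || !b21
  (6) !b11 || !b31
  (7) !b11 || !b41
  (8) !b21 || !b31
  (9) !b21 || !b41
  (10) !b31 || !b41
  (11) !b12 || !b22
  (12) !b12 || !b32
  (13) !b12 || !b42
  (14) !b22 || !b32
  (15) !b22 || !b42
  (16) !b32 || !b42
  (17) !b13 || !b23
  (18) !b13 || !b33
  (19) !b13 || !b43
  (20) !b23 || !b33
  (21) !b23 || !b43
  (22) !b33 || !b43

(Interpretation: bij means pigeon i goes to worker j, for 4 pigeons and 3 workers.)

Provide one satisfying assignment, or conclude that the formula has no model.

UNSATISFIABLE

Case b11 = false:
Case b12 = true:
The clause (!b22) is unit, so b22 = false.
The clause (!b32) is unit, so b32 = false.
The clause (!b42) is unit, so b42 = false.
Case b21 = true:
The clause (!b31) is unit, so b31 = false.
The clause (b33) is unit, so b33 = true.
The clause (!b41) is unit, so b41 = false.
The clause (b43) is unit, so b43 = true.
But (!b43) is also a unit clause — contradiction.
Backtrack on b21: now try b21 = false.
The clause (b23) is unit, so b23 = true.
The clause (!b13) is unit, so b13 = false.
The clause (!b33) is unit, so b33 = false.
The clause (b31) is unit, so b31 = true.
The clause (!b41) is unit, so b41 = false.
The clause (b43) is unit, so b43 = true.
But (!b43) is also a unit clause — contradiction.
Neither b21 = true nor b21 = false works.
Backtrack on b12: now try b12 = false.
The clause (b13) is unit, so b13 = true.
The clause (!b23) is unit, so b23 = false.
The clause (!b33) is unit, so b33 = false.
The clause (!b43) is unit, so b43 = false.
Case b21 = true:
The clause (!b31) is unit, so b31 = false.
The clause (b32) is unit, so b32 = true.
The clause (!b41) is unit, so b41 = false.
The clause (b42) is unit, so b42 = true.
But (!b42) is also a unit clause — contradiction.
Backtrack on b21: now try b21 = false.
The clause (b22) is unit, so b22 = true.
The clause (!b32) is unit, so b32 = false.
The clause (b31) is unit, so b31 = true.
The clause (!b41) is unit, so b41 = false.
The clause (b42) is unit, so b42 = true.
But (!b42) is also a unit clause — contradiction.
Neither b21 = true nor b21 = false works.
Neither b12 = true nor b12 = false works.
Backtrack on b11: now try b11 = true.
The clause (!b21) is unit, so b21 = false.
The clause (!b31) is unit, so b31 = false.
The clause (!b41) is unit, so b41 = false.
Case b22 = true:
The clause (!b12) is unit, so b12 = false.
The clause (!b32) is unit, so b32 = false.
The clause (b33) is unit, so b33 = true.
The clause (!b42) is unit, so b42 = false.
The clause (b43) is unit, so b43 = true.
But (!b43) is also a unit clause — contradiction.
Backtrack on b22: now try b22 = false.
The clause (b23) is unit, so b23 = true.
The clause (!b13) is unit, so b13 = false.
The clause (!b33) is unit, so b33 = false.
The clause (b32) is unit, so b32 = true.
The clause (!b12) is unit, so b12 = false.
The clause (!b42) is unit, so b42 = false.
The clause (b43) is unit, so b43 = true.
But (!b43) is also a unit clause — contradiction.
Neither b22 = true nor b22 = false works.
Neither b11 = true nor b11 = false works.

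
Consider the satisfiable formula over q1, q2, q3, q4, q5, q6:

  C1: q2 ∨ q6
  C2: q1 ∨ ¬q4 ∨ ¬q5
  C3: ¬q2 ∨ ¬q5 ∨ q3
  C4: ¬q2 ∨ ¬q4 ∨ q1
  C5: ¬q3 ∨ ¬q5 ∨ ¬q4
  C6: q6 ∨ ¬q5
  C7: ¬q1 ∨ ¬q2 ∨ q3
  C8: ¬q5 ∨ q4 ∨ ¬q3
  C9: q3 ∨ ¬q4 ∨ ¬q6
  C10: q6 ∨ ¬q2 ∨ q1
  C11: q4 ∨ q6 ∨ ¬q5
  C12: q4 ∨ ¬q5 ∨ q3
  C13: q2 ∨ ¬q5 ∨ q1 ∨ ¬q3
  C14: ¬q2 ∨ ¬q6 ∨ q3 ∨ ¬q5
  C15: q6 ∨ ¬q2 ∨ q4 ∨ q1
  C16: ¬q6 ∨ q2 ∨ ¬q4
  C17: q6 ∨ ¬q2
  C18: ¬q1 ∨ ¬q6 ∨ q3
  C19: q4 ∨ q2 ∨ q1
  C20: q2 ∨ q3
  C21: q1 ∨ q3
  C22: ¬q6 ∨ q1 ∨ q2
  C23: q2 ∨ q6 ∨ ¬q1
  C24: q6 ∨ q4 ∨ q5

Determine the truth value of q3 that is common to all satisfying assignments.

True

Suppose q3 = False.
From the singleton clause (q2), q2 = True.
From the singleton clause (¬q5), q5 = False.
From the singleton clause (¬q1), q1 = False.
But (q1) is also a unit clause — contradiction.
So every satisfying assignment has q3 = True.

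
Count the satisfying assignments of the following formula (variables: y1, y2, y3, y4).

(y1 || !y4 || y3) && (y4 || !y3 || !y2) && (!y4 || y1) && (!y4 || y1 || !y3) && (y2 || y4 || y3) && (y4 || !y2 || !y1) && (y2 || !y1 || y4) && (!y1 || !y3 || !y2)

5

There are 2^4 = 16 truth assignments over (y1, y2, y3, y4).
Check each against the 8 clauses (columns in the order y1, y2, y3, y4):
  F F F F  ✗ fails (y2 || y4 || y3)
  F F F T  ✗ fails (y1 || !y4 || y3)
  F F T F  ✓ satisfies all
  F F T T  ✗ fails (!y4 || y1)
  F T F F  ✓ satisfies all
  F T F T  ✗ fails (y1 || !y4 || y3)
  F T T F  ✗ fails (y4 || !y3 || !y2)
  F T T T  ✗ fails (!y4 || y1)
  T F F F  ✗ fails (y2 || y4 || y3)
  T F F T  ✓ satisfies all
  T F T F  ✗ fails (y2 || !y1 || y4)
  T F T T  ✓ satisfies all
  T T F F  ✗ fails (y4 || !y2 || !y1)
  T T F T  ✓ satisfies all
  T T T F  ✗ fails (y4 || !y3 || !y2)
  T T T T  ✗ fails (!y1 || !y3 || !y2)
5 of the 16 rows are models.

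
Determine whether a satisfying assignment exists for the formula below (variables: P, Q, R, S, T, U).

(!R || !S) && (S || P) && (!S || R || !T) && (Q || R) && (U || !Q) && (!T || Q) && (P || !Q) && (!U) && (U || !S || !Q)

Satisfiable

The clause (!U) is unit, so U = false.
The clause (!Q) is unit, so Q = false.
The clause (R) is unit, so R = true.
The clause (!S) is unit, so S = false.
The clause (P) is unit, so P = true.
The clause (!T) is unit, so T = false.
This assignment satisfies each clause.
A satisfying assignment: P=true,  Q=false,  R=true,  S=false,  T=false,  U=false.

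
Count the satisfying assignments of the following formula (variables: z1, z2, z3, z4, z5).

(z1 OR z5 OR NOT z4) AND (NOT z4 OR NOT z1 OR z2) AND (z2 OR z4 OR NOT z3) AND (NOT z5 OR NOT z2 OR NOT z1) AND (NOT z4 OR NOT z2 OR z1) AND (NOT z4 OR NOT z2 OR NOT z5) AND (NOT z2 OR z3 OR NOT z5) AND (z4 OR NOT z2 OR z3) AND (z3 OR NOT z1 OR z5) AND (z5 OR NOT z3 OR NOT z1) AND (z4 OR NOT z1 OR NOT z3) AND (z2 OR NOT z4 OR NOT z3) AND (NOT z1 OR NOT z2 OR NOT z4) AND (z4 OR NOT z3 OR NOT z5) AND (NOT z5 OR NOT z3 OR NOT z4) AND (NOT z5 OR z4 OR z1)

4

There are 2^5 = 32 truth assignments over (z1, z2, z3, z4, z5).
Split on z2. With z2 = true, the clauses containing z2 are satisfied and NOT z2 drops from the rest; 1 of the 2^4 = 16 assignments to the other variables satisfy what remains.
With z2 = false, by the same count on the reduced clause set, 3 assignments work.
(One model: z1=F, z2=F, z3=F, z4=F, z5=F.)
Total: 1 + 3 = 4.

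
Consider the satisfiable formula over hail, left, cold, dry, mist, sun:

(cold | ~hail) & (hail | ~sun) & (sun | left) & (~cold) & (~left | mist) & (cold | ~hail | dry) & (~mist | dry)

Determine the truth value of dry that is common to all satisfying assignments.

Suppose dry = 0.
(~cold) alone gives cold = 0.
(~hail) alone gives hail = 0.
(~sun) alone gives sun = 0.
(left) alone gives left = 1.
(mist) alone gives mist = 1.
That conflicts with the unit clause (~mist).
So every satisfying assignment has dry = True.

True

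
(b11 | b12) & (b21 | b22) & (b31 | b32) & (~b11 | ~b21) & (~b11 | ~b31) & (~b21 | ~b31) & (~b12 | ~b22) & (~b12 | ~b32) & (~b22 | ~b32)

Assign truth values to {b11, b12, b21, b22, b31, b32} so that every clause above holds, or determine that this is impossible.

UNSATISFIABLE

Branch on b11: set b11 = 1.
(~b21) alone gives b21 = 0.
(b22) alone gives b22 = 1.
(~b31) alone gives b31 = 0.
(b32) alone gives b32 = 1.
But (~b32) is also a unit clause — contradiction.
Undo b11 and try b11 = 0.
(b12) alone gives b12 = 1.
(~b22) alone gives b22 = 0.
(b21) alone gives b21 = 1.
(~b31) alone gives b31 = 0.
(b32) alone gives b32 = 1.
But (~b32) is also a unit clause — contradiction.
Both values of b11 lead to a conflict.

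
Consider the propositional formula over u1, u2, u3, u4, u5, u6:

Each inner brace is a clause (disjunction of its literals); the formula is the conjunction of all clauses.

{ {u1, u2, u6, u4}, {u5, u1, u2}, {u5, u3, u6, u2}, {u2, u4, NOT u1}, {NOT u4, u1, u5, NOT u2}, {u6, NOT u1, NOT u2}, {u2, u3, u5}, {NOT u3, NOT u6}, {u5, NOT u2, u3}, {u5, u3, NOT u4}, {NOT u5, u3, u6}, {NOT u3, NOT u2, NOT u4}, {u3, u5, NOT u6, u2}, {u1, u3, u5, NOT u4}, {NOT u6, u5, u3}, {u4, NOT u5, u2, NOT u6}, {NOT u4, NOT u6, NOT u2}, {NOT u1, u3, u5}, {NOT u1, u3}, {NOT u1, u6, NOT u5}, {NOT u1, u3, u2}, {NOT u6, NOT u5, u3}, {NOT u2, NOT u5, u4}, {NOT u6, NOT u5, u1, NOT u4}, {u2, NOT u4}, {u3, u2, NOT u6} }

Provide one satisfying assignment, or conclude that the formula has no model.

Branch on u3: set u3 = true.
From the singleton clause (NOT u6), u6 = false.
Branch on u1: set u1 = false.
Branch on u2: set u2 = true.
From the singleton clause (NOT u4), u4 = false.
From the singleton clause (NOT u5), u5 = false.
All clauses are satisfied.

u1: false; u2: true; u3: true; u4: false; u5: false; u6: false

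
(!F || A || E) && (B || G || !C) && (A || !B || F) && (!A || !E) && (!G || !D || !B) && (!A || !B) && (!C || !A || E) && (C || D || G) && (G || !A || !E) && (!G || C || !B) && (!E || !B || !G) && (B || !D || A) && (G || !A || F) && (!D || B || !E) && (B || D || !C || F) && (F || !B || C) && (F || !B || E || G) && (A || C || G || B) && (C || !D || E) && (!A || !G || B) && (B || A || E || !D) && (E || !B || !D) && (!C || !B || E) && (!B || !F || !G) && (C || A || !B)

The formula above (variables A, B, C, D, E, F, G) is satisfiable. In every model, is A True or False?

False

Suppose A = true.
From the singleton clause (!E), E = false.
From the singleton clause (!B), B = false.
From the singleton clause (!C), C = false.
From the singleton clause (!D), D = false.
From the singleton clause (G), G = true.
But (!G) is also a unit clause — contradiction.
So every satisfying assignment has A = False.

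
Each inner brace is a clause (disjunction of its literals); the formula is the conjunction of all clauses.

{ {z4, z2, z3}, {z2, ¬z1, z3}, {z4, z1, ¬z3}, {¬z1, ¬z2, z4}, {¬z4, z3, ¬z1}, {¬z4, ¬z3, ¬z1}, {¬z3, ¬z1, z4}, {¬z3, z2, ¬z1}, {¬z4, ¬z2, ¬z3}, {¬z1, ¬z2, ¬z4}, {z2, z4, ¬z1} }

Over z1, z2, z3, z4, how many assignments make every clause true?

4

There are 2^4 = 16 truth assignments over (z1, z2, z3, z4).
Check each against the 11 clauses (columns in the order z1, z2, z3, z4):
  F F F F  ✗ fails (z4 ∨ z2 ∨ z3)
  F F F T  ✓ satisfies all
  F F T F  ✗ fails (z4 ∨ z1 ∨ ¬z3)
  F F T T  ✓ satisfies all
  F T F F  ✓ satisfies all
  F T F T  ✓ satisfies all
  F T T F  ✗ fails (z4 ∨ z1 ∨ ¬z3)
  F T T T  ✗ fails (¬z4 ∨ ¬z2 ∨ ¬z3)
  T F F F  ✗ fails (z4 ∨ z2 ∨ z3)
  T F F T  ✗ fails (z2 ∨ ¬z1 ∨ z3)
  T F T F  ✗ fails (¬z3 ∨ ¬z1 ∨ z4)
  T F T T  ✗ fails (¬z4 ∨ ¬z3 ∨ ¬z1)
  T T F F  ✗ fails (¬z1 ∨ ¬z2 ∨ z4)
  T T F T  ✗ fails (¬z4 ∨ z3 ∨ ¬z1)
  T T T F  ✗ fails (¬z1 ∨ ¬z2 ∨ z4)
  T T T T  ✗ fails (¬z4 ∨ ¬z3 ∨ ¬z1)
4 of the 16 rows are models.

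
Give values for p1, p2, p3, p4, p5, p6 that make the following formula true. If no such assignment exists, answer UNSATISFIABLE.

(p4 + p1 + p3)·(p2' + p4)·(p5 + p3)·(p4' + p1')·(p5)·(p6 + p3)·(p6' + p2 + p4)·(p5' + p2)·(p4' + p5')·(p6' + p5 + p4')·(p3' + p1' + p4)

UNSATISFIABLE

(p5) alone gives p5 = 1.
(p2) alone gives p2 = 1.
(p4) alone gives p4 = 1.
Now (p4') is unsatisfied and unit — conflict.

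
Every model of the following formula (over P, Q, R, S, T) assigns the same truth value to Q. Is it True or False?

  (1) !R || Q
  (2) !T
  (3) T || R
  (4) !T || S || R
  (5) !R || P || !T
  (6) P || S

Suppose Q = false.
From the singleton clause (!R), R = false.
From the singleton clause (!T), T = false.
That conflicts with the unit clause (T).
So every satisfying assignment has Q = True.

True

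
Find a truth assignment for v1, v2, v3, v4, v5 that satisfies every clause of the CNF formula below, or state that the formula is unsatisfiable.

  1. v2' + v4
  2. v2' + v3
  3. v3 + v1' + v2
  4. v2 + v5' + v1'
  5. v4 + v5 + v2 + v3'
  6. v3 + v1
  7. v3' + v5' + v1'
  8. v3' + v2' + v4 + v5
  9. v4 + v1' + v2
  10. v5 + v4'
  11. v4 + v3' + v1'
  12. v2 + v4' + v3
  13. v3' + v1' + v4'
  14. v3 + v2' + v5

v1 ↦ 0, v2 ↦ 1, v3 ↦ 1, v4 ↦ 1, v5 ↦ 1

Suppose v2 = 1.
(v4) alone gives v4 = 1.
(v3) alone gives v3 = 1.
(v5) alone gives v5 = 1.
(v1') alone gives v1 = 0.
All clauses are satisfied.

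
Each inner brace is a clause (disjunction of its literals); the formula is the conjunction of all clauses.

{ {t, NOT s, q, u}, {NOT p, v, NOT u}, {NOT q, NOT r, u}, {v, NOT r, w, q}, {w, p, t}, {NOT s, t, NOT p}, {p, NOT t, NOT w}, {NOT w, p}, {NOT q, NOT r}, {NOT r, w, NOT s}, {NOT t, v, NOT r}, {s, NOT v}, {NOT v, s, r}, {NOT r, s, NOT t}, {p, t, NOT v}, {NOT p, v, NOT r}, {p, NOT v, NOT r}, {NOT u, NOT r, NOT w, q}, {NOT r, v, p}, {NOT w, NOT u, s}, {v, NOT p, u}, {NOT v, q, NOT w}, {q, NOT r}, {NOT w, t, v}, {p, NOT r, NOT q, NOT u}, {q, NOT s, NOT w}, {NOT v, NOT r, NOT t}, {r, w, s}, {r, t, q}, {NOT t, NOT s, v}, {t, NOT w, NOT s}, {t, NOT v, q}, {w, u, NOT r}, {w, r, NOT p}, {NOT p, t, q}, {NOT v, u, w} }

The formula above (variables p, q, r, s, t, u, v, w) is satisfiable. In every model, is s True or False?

True

Suppose s = false.
From the singleton clause (NOT v), v = false.
Case p = false:
From the singleton clause (NOT w), w = false.
From the singleton clause (t), t = true.
From the singleton clause (NOT r), r = false.
That conflicts with the unit clause (r).
So p must be the other value — set p = true.
From the singleton clause (NOT u), u = false.
That conflicts with the unit clause (u).
Either choice for p ends in contradiction.
So every satisfying assignment has s = True.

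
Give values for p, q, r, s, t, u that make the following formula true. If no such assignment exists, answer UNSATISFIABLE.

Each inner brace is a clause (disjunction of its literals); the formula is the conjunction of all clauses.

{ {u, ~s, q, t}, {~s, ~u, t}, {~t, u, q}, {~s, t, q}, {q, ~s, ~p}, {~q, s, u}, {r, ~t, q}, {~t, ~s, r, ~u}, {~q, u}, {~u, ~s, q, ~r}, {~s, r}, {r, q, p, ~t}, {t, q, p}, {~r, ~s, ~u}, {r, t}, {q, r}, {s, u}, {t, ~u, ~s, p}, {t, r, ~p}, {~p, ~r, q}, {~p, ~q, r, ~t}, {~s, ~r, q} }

p=0,  q=1,  r=1,  s=0,  t=0,  u=1

Suppose q = 1.
(u) alone gives u = 1.
Suppose s = 0.
Suppose r = 1.
All clauses hold; p, t can take either value.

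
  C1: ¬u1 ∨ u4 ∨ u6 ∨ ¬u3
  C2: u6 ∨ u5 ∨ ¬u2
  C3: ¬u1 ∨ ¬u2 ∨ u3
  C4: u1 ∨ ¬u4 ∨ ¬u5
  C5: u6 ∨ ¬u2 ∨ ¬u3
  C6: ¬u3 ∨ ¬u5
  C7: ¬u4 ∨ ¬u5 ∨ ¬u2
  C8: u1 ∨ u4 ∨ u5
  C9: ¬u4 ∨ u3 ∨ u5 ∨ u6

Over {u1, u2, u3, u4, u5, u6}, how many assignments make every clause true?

21

There are 2^6 = 64 truth assignments over (u1, u2, u3, u4, u5, u6).
Split on u3. With u3 = True, the clauses containing u3 are satisfied and ¬u3 drops from the rest; 8 of the 2^5 = 32 assignments to the other variables satisfy what remains.
With u3 = False, by the same count on the reduced clause set, 13 assignments work.
(One model: u1=F, u2=F, u3=F, u4=F, u5=T, u6=F.)
Total: 8 + 13 = 21.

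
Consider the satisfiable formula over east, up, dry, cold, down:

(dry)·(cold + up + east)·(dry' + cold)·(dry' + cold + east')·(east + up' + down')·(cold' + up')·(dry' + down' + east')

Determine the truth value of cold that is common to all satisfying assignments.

True

Suppose cold = 0.
The clause (dry) is unit, so dry = 1.
Now (dry') is unsatisfied and unit — conflict.
So every satisfying assignment has cold = True.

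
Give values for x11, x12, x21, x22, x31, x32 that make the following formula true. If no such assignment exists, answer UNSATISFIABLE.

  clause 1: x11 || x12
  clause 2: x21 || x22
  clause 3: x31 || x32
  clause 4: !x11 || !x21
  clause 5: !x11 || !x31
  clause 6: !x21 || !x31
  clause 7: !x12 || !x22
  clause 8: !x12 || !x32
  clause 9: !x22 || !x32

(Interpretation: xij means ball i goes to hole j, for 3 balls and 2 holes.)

UNSATISFIABLE

Branch on x11: set x11 = true.
Unit clause (!x21) forces x21 = false.
Unit clause (x22) forces x22 = true.
Unit clause (!x31) forces x31 = false.
Unit clause (x32) forces x32 = true.
That conflicts with the unit clause (!x32).
Backtrack on x11: now try x11 = false.
Unit clause (x12) forces x12 = true.
Unit clause (!x22) forces x22 = false.
Unit clause (x21) forces x21 = true.
Unit clause (!x31) forces x31 = false.
Unit clause (x32) forces x32 = true.
That conflicts with the unit clause (!x32).
Both values of x11 lead to a conflict.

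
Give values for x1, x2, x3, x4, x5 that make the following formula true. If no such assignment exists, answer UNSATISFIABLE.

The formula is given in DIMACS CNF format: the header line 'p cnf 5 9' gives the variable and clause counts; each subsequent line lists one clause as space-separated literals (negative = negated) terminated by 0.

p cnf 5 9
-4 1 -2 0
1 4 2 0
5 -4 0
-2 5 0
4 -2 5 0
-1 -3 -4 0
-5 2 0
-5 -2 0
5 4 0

Suppose x5 = True.
The clause (x2) is unit, so x2 = True.
That conflicts with the unit clause (¬x2).
So x5 must be the other value — set x5 = False.
The clause (¬x4) is unit, so x4 = False.
That conflicts with the unit clause (x4).
Both values of x5 lead to a conflict.

UNSATISFIABLE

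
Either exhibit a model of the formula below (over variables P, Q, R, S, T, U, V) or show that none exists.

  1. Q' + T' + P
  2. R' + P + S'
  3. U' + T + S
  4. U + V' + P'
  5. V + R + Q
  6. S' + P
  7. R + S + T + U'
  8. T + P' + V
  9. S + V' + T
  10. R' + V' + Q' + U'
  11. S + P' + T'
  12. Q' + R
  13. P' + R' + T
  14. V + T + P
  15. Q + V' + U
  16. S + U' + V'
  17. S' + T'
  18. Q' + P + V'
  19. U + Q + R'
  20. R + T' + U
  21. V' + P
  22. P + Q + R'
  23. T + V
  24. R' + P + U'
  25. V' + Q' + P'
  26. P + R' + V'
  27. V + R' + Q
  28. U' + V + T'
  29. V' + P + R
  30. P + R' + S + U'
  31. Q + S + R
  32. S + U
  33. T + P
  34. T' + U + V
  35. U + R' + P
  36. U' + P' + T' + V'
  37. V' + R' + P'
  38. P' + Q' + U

P=1,  Q=0,  R=0,  S=1,  T=0,  U=1,  V=1

Branch on S: set S = 1.
Unit clause (P) forces P = 1.
Unit clause (T') forces T = 0.
Unit clause (V) forces V = 1.
Unit clause (U) forces U = 1.
Unit clause (R') forces R = 0.
Unit clause (Q') forces Q = 0.
Every clause now holds.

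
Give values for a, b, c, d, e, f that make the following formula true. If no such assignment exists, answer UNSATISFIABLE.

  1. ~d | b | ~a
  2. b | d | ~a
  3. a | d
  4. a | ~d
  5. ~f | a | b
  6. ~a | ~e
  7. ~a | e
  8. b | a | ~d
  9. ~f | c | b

UNSATISFIABLE

Suppose a = 1.
From the singleton clause (~e), e = 0.
But (e) is also a unit clause — contradiction.
Backtrack on a: now try a = 0.
From the singleton clause (d), d = 1.
But (~d) is also a unit clause — contradiction.
Neither a = 1 nor a = 0 works.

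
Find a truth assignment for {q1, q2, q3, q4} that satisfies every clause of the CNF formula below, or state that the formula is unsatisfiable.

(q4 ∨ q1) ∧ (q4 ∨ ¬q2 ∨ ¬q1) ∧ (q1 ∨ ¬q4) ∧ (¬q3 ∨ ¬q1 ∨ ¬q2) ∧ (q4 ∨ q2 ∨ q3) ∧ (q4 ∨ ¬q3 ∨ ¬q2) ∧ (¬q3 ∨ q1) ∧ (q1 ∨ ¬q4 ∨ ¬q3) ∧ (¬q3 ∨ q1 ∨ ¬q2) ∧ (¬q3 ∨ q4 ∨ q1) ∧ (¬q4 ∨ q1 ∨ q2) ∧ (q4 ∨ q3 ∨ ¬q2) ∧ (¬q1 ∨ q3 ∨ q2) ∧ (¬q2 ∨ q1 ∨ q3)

Suppose q4 = True.
From the singleton clause (q1), q1 = True.
Suppose q3 = False.
From the singleton clause (q2), q2 = True.
All clauses are satisfied.

q1 ↦ True; q2 ↦ True; q3 ↦ False; q4 ↦ True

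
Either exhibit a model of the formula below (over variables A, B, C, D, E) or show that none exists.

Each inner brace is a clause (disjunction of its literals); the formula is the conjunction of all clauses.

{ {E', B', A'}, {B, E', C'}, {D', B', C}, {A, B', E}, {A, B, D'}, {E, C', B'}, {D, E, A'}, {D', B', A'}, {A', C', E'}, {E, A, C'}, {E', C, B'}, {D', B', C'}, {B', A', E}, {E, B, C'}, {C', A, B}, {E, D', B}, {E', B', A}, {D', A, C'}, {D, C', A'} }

Suppose E = 0.
Suppose A = 0.
The clause (B') is unit, so B = 0.
The clause (D') is unit, so D = 0.
The clause (C') is unit, so C = 0.
Every clause now holds.

A=0,  B=0,  C=0,  D=0,  E=0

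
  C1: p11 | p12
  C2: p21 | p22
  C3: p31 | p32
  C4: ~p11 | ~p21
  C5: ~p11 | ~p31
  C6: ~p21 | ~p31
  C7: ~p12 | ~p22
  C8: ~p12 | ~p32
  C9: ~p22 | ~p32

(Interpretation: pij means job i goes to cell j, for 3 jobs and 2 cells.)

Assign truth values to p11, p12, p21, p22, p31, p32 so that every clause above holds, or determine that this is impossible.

Case p11 = 1:
The clause (~p21) is unit, so p21 = 0.
The clause (p22) is unit, so p22 = 1.
The clause (~p31) is unit, so p31 = 0.
The clause (p32) is unit, so p32 = 1.
That conflicts with the unit clause (~p32).
Backtrack on p11: now try p11 = 0.
The clause (p12) is unit, so p12 = 1.
The clause (~p22) is unit, so p22 = 0.
The clause (p21) is unit, so p21 = 1.
The clause (~p31) is unit, so p31 = 0.
The clause (p32) is unit, so p32 = 1.
That conflicts with the unit clause (~p32).
Neither p11 = 1 nor p11 = 0 works.

UNSATISFIABLE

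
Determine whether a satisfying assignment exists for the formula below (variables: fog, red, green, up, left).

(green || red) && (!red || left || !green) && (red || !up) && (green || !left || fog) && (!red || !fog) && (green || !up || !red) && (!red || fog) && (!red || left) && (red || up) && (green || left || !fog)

Suppose green = true.
Suppose red = false.
(!up) alone gives up = false.
But (up) is also a unit clause — contradiction.
Undo red and try red = true.
(left) alone gives left = true.
(!fog) alone gives fog = false.
But (fog) is also a unit clause — contradiction.
Either choice for red ends in contradiction.
Undo green and try green = false.
(red) alone gives red = true.
(!fog) alone gives fog = false.
But (fog) is also a unit clause — contradiction.
Either choice for green ends in contradiction.
No assignment satisfies every clause.

Unsatisfiable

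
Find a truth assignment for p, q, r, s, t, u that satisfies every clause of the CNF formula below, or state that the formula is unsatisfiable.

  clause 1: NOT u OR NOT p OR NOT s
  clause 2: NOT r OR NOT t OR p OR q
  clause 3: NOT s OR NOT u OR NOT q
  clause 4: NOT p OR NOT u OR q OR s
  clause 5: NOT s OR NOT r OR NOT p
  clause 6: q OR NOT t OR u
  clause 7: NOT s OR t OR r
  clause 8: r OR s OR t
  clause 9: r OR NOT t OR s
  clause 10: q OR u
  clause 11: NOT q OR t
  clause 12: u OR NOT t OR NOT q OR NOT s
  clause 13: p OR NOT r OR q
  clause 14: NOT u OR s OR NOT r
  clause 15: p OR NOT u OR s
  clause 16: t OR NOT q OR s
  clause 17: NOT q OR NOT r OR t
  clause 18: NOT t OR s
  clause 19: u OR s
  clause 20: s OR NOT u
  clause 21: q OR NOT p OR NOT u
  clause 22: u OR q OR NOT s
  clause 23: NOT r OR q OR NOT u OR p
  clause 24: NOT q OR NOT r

p ↦ false; q ↦ false; r ↦ false; s ↦ true; t ↦ true; u ↦ true

Suppose q = false.
The clause (u) is unit, so u = true.
The clause (s) is unit, so s = true.
The clause (NOT p) is unit, so p = false.
The clause (NOT r) is unit, so r = false.
The clause (t) is unit, so t = true.
This assignment satisfies each clause.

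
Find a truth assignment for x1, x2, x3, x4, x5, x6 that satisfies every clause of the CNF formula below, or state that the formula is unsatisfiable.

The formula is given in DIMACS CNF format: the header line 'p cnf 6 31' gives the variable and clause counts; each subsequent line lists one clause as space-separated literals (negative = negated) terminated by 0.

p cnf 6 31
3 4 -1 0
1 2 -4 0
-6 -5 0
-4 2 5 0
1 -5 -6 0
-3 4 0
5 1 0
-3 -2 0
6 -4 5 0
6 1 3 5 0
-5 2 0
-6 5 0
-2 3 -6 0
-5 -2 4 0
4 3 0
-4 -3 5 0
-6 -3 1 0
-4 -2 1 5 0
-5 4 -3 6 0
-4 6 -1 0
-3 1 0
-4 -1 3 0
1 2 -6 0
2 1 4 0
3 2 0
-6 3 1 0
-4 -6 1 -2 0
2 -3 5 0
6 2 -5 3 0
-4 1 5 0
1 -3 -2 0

x1 ↦ False; x2 ↦ True; x3 ↦ False; x4 ↦ True; x5 ↦ True; x6 ↦ False

Branch on x6: set x6 = False.
Branch on x3: set x3 = False.
Unit clause (x4) forces x4 = True.
Unit clause (x5) forces x5 = True.
Unit clause (x2) forces x2 = True.
Unit clause (¬x1) forces x1 = False.
Every clause now holds.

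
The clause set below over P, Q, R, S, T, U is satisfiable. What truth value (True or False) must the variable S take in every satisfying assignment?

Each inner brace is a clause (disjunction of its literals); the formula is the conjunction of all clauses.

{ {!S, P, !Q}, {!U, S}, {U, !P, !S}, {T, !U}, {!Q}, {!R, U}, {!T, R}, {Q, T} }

True

Suppose S = false.
From the singleton clause (!U), U = false.
From the singleton clause (!Q), Q = false.
From the singleton clause (!R), R = false.
From the singleton clause (!T), T = false.
That conflicts with the unit clause (T).
So every satisfying assignment has S = True.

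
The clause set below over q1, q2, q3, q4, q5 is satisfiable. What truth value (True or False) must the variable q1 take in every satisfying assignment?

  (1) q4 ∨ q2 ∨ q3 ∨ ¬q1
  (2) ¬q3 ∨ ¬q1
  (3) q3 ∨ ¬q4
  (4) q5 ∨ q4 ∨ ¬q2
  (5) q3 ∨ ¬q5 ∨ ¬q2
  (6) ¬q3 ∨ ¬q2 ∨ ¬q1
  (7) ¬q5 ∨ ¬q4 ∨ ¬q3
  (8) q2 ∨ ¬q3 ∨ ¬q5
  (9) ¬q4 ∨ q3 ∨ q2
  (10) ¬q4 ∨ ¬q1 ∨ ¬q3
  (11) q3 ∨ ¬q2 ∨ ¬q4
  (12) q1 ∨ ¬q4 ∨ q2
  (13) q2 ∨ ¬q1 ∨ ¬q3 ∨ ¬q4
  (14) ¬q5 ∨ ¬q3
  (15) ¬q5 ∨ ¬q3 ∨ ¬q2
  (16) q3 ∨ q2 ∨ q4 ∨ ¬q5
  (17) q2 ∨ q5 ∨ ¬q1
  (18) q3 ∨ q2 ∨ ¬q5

False

Suppose q1 = True.
(¬q3) alone gives q3 = False.
(¬q4) alone gives q4 = False.
(q2) alone gives q2 = True.
(q5) alone gives q5 = True.
That conflicts with the unit clause (¬q5).
So every satisfying assignment has q1 = False.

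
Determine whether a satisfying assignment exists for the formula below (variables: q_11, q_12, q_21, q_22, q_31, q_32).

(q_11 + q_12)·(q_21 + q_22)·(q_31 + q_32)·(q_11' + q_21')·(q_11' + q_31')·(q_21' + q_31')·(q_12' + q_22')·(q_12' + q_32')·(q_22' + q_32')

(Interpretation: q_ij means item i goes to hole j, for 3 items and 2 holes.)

Unsatisfiable

Case q_11 = 1:
(q_21') alone gives q_21 = 0.
(q_22) alone gives q_22 = 1.
(q_31') alone gives q_31 = 0.
(q_32) alone gives q_32 = 1.
But (q_32') is also a unit clause — contradiction.
Undo q_11 and try q_11 = 0.
(q_12) alone gives q_12 = 1.
(q_22') alone gives q_22 = 0.
(q_21) alone gives q_21 = 1.
(q_31') alone gives q_31 = 0.
(q_32) alone gives q_32 = 1.
But (q_32') is also a unit clause — contradiction.
Neither q_11 = 1 nor q_11 = 0 works.
No assignment satisfies every clause.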